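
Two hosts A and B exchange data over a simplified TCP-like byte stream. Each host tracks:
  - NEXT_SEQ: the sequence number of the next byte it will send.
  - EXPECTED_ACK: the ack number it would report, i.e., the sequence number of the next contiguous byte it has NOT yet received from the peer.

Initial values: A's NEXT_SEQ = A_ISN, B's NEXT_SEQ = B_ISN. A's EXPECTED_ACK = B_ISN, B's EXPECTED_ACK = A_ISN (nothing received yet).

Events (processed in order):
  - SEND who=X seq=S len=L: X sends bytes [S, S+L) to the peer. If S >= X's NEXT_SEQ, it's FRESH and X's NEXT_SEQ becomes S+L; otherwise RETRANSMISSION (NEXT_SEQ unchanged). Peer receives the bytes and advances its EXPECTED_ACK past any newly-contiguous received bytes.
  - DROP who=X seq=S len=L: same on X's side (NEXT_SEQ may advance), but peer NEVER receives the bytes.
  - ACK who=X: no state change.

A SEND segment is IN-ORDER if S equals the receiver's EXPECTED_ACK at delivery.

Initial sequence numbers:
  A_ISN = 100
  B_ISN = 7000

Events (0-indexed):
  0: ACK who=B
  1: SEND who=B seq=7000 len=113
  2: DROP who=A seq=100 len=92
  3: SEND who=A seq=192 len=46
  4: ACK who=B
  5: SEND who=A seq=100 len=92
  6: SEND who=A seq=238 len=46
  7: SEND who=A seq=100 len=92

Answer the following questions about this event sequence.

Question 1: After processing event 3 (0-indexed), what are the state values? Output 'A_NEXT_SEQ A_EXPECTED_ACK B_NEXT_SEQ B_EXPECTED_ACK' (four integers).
After event 0: A_seq=100 A_ack=7000 B_seq=7000 B_ack=100
After event 1: A_seq=100 A_ack=7113 B_seq=7113 B_ack=100
After event 2: A_seq=192 A_ack=7113 B_seq=7113 B_ack=100
After event 3: A_seq=238 A_ack=7113 B_seq=7113 B_ack=100

238 7113 7113 100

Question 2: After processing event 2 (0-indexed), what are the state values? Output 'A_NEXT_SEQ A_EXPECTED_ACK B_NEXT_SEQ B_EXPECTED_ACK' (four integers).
After event 0: A_seq=100 A_ack=7000 B_seq=7000 B_ack=100
After event 1: A_seq=100 A_ack=7113 B_seq=7113 B_ack=100
After event 2: A_seq=192 A_ack=7113 B_seq=7113 B_ack=100

192 7113 7113 100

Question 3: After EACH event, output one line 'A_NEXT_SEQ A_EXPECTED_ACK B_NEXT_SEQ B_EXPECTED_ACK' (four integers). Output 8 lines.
100 7000 7000 100
100 7113 7113 100
192 7113 7113 100
238 7113 7113 100
238 7113 7113 100
238 7113 7113 238
284 7113 7113 284
284 7113 7113 284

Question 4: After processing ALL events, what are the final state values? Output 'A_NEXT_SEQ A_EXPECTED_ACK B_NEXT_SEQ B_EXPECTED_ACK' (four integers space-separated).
After event 0: A_seq=100 A_ack=7000 B_seq=7000 B_ack=100
After event 1: A_seq=100 A_ack=7113 B_seq=7113 B_ack=100
After event 2: A_seq=192 A_ack=7113 B_seq=7113 B_ack=100
After event 3: A_seq=238 A_ack=7113 B_seq=7113 B_ack=100
After event 4: A_seq=238 A_ack=7113 B_seq=7113 B_ack=100
After event 5: A_seq=238 A_ack=7113 B_seq=7113 B_ack=238
After event 6: A_seq=284 A_ack=7113 B_seq=7113 B_ack=284
After event 7: A_seq=284 A_ack=7113 B_seq=7113 B_ack=284

Answer: 284 7113 7113 284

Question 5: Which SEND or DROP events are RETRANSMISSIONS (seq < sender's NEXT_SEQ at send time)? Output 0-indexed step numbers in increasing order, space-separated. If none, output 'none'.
Answer: 5 7

Derivation:
Step 1: SEND seq=7000 -> fresh
Step 2: DROP seq=100 -> fresh
Step 3: SEND seq=192 -> fresh
Step 5: SEND seq=100 -> retransmit
Step 6: SEND seq=238 -> fresh
Step 7: SEND seq=100 -> retransmit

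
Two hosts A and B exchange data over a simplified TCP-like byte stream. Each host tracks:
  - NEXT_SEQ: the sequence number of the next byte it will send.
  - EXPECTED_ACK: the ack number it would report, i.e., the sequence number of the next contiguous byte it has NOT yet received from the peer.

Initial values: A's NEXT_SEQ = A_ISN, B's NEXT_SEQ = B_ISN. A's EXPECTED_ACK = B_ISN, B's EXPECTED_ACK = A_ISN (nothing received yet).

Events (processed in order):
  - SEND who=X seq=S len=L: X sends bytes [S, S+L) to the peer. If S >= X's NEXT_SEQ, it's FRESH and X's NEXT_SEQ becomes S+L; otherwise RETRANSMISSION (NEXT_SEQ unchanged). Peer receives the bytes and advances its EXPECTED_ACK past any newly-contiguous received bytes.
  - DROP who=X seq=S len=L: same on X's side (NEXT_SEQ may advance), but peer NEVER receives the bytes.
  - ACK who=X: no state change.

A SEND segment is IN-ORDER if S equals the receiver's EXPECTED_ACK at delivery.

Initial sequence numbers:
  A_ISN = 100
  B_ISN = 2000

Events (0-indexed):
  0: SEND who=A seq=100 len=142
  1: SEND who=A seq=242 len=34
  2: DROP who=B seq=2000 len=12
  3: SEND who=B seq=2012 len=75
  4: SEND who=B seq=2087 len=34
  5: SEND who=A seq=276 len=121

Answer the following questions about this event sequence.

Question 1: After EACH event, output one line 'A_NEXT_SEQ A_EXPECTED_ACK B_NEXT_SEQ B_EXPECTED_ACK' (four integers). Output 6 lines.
242 2000 2000 242
276 2000 2000 276
276 2000 2012 276
276 2000 2087 276
276 2000 2121 276
397 2000 2121 397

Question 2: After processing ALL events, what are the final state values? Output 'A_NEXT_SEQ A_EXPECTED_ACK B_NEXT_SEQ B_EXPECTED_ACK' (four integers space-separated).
After event 0: A_seq=242 A_ack=2000 B_seq=2000 B_ack=242
After event 1: A_seq=276 A_ack=2000 B_seq=2000 B_ack=276
After event 2: A_seq=276 A_ack=2000 B_seq=2012 B_ack=276
After event 3: A_seq=276 A_ack=2000 B_seq=2087 B_ack=276
After event 4: A_seq=276 A_ack=2000 B_seq=2121 B_ack=276
After event 5: A_seq=397 A_ack=2000 B_seq=2121 B_ack=397

Answer: 397 2000 2121 397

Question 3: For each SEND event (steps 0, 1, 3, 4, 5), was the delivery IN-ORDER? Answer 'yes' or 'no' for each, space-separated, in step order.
Step 0: SEND seq=100 -> in-order
Step 1: SEND seq=242 -> in-order
Step 3: SEND seq=2012 -> out-of-order
Step 4: SEND seq=2087 -> out-of-order
Step 5: SEND seq=276 -> in-order

Answer: yes yes no no yes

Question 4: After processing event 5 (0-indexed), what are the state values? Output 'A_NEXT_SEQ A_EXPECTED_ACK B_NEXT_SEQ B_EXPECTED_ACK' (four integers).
After event 0: A_seq=242 A_ack=2000 B_seq=2000 B_ack=242
After event 1: A_seq=276 A_ack=2000 B_seq=2000 B_ack=276
After event 2: A_seq=276 A_ack=2000 B_seq=2012 B_ack=276
After event 3: A_seq=276 A_ack=2000 B_seq=2087 B_ack=276
After event 4: A_seq=276 A_ack=2000 B_seq=2121 B_ack=276
After event 5: A_seq=397 A_ack=2000 B_seq=2121 B_ack=397

397 2000 2121 397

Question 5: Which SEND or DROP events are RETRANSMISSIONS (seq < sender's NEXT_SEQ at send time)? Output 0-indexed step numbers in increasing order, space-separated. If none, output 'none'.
Answer: none

Derivation:
Step 0: SEND seq=100 -> fresh
Step 1: SEND seq=242 -> fresh
Step 2: DROP seq=2000 -> fresh
Step 3: SEND seq=2012 -> fresh
Step 4: SEND seq=2087 -> fresh
Step 5: SEND seq=276 -> fresh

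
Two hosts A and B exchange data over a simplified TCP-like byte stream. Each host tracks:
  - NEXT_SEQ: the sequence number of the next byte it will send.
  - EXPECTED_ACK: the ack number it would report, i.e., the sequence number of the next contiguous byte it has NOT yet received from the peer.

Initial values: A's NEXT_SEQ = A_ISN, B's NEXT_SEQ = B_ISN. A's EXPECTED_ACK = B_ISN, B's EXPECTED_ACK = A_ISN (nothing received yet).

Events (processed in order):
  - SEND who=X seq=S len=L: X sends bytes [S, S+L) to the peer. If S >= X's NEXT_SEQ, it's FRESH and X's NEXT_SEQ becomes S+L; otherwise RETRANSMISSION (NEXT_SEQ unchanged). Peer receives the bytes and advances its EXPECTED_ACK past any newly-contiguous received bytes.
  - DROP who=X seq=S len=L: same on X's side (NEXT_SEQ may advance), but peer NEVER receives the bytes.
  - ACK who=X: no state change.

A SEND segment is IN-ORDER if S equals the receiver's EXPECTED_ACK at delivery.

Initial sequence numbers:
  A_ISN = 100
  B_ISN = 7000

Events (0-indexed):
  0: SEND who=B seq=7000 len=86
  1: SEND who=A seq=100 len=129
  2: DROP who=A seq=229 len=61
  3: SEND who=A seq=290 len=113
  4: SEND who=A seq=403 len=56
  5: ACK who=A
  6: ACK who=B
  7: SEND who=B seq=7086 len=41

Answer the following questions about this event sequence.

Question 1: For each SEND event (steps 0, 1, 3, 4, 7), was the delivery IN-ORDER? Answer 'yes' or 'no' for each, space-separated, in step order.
Answer: yes yes no no yes

Derivation:
Step 0: SEND seq=7000 -> in-order
Step 1: SEND seq=100 -> in-order
Step 3: SEND seq=290 -> out-of-order
Step 4: SEND seq=403 -> out-of-order
Step 7: SEND seq=7086 -> in-order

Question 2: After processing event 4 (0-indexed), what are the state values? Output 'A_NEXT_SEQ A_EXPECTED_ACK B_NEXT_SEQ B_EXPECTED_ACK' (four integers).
After event 0: A_seq=100 A_ack=7086 B_seq=7086 B_ack=100
After event 1: A_seq=229 A_ack=7086 B_seq=7086 B_ack=229
After event 2: A_seq=290 A_ack=7086 B_seq=7086 B_ack=229
After event 3: A_seq=403 A_ack=7086 B_seq=7086 B_ack=229
After event 4: A_seq=459 A_ack=7086 B_seq=7086 B_ack=229

459 7086 7086 229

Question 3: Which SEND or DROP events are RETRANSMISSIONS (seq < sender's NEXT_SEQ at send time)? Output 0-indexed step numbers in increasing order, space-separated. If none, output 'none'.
Step 0: SEND seq=7000 -> fresh
Step 1: SEND seq=100 -> fresh
Step 2: DROP seq=229 -> fresh
Step 3: SEND seq=290 -> fresh
Step 4: SEND seq=403 -> fresh
Step 7: SEND seq=7086 -> fresh

Answer: none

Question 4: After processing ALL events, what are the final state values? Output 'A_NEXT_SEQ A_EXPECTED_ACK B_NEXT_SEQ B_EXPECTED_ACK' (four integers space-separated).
After event 0: A_seq=100 A_ack=7086 B_seq=7086 B_ack=100
After event 1: A_seq=229 A_ack=7086 B_seq=7086 B_ack=229
After event 2: A_seq=290 A_ack=7086 B_seq=7086 B_ack=229
After event 3: A_seq=403 A_ack=7086 B_seq=7086 B_ack=229
After event 4: A_seq=459 A_ack=7086 B_seq=7086 B_ack=229
After event 5: A_seq=459 A_ack=7086 B_seq=7086 B_ack=229
After event 6: A_seq=459 A_ack=7086 B_seq=7086 B_ack=229
After event 7: A_seq=459 A_ack=7127 B_seq=7127 B_ack=229

Answer: 459 7127 7127 229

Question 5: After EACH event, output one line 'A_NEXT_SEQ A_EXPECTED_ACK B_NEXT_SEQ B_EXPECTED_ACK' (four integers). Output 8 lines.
100 7086 7086 100
229 7086 7086 229
290 7086 7086 229
403 7086 7086 229
459 7086 7086 229
459 7086 7086 229
459 7086 7086 229
459 7127 7127 229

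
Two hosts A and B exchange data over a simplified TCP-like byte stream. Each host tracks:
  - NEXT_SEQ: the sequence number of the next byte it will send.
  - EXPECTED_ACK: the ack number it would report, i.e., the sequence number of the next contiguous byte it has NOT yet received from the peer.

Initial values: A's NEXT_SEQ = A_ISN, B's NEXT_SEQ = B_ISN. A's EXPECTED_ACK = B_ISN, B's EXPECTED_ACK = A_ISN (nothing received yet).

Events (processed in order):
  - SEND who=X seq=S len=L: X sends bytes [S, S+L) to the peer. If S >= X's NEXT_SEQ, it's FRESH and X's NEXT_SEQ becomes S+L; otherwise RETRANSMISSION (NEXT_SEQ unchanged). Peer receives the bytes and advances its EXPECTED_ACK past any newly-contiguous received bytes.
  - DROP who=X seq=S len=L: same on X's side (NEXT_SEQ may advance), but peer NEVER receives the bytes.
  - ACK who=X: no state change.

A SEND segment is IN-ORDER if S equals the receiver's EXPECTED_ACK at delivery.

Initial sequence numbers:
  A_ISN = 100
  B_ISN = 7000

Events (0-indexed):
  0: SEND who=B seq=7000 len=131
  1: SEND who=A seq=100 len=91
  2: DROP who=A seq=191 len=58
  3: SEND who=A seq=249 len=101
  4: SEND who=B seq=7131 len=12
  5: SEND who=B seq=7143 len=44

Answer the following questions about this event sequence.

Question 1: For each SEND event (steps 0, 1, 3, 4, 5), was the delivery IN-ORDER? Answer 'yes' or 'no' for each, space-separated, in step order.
Answer: yes yes no yes yes

Derivation:
Step 0: SEND seq=7000 -> in-order
Step 1: SEND seq=100 -> in-order
Step 3: SEND seq=249 -> out-of-order
Step 4: SEND seq=7131 -> in-order
Step 5: SEND seq=7143 -> in-order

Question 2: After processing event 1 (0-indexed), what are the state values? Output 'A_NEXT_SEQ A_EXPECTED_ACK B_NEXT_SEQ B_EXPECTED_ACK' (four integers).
After event 0: A_seq=100 A_ack=7131 B_seq=7131 B_ack=100
After event 1: A_seq=191 A_ack=7131 B_seq=7131 B_ack=191

191 7131 7131 191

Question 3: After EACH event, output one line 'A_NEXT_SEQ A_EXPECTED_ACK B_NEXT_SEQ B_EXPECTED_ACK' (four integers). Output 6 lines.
100 7131 7131 100
191 7131 7131 191
249 7131 7131 191
350 7131 7131 191
350 7143 7143 191
350 7187 7187 191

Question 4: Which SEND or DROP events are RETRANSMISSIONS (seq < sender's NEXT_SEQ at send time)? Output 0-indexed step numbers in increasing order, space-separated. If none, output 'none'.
Answer: none

Derivation:
Step 0: SEND seq=7000 -> fresh
Step 1: SEND seq=100 -> fresh
Step 2: DROP seq=191 -> fresh
Step 3: SEND seq=249 -> fresh
Step 4: SEND seq=7131 -> fresh
Step 5: SEND seq=7143 -> fresh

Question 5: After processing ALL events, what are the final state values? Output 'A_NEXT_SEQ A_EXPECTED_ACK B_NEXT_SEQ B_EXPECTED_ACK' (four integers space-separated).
After event 0: A_seq=100 A_ack=7131 B_seq=7131 B_ack=100
After event 1: A_seq=191 A_ack=7131 B_seq=7131 B_ack=191
After event 2: A_seq=249 A_ack=7131 B_seq=7131 B_ack=191
After event 3: A_seq=350 A_ack=7131 B_seq=7131 B_ack=191
After event 4: A_seq=350 A_ack=7143 B_seq=7143 B_ack=191
After event 5: A_seq=350 A_ack=7187 B_seq=7187 B_ack=191

Answer: 350 7187 7187 191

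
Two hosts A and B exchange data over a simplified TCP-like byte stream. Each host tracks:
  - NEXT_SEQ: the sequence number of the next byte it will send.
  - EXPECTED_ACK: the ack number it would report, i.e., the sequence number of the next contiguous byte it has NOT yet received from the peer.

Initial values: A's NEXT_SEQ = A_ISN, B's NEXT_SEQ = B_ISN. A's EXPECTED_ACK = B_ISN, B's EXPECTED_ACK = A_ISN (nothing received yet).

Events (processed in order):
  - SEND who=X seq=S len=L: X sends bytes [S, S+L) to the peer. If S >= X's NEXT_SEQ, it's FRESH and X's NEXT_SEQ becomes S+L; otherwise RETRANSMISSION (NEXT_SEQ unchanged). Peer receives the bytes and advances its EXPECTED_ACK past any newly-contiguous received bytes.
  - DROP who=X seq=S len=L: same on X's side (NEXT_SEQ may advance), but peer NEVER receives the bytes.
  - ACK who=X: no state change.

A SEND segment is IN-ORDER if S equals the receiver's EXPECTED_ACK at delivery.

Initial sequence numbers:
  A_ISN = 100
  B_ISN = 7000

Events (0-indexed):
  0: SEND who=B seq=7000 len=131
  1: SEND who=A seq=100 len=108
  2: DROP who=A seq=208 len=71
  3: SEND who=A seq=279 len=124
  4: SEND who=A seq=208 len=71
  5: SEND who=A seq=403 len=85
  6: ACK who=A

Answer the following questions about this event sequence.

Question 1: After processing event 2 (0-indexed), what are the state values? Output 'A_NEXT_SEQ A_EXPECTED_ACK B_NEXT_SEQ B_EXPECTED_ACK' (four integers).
After event 0: A_seq=100 A_ack=7131 B_seq=7131 B_ack=100
After event 1: A_seq=208 A_ack=7131 B_seq=7131 B_ack=208
After event 2: A_seq=279 A_ack=7131 B_seq=7131 B_ack=208

279 7131 7131 208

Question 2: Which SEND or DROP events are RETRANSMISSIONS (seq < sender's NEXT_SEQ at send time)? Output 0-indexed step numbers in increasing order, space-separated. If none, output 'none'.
Answer: 4

Derivation:
Step 0: SEND seq=7000 -> fresh
Step 1: SEND seq=100 -> fresh
Step 2: DROP seq=208 -> fresh
Step 3: SEND seq=279 -> fresh
Step 4: SEND seq=208 -> retransmit
Step 5: SEND seq=403 -> fresh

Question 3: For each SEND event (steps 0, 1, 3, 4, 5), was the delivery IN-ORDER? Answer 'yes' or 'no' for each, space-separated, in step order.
Step 0: SEND seq=7000 -> in-order
Step 1: SEND seq=100 -> in-order
Step 3: SEND seq=279 -> out-of-order
Step 4: SEND seq=208 -> in-order
Step 5: SEND seq=403 -> in-order

Answer: yes yes no yes yes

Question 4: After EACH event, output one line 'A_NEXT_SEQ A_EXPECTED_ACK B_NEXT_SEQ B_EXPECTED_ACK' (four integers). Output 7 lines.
100 7131 7131 100
208 7131 7131 208
279 7131 7131 208
403 7131 7131 208
403 7131 7131 403
488 7131 7131 488
488 7131 7131 488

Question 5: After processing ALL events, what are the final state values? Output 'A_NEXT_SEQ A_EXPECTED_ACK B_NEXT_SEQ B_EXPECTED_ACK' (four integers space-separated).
After event 0: A_seq=100 A_ack=7131 B_seq=7131 B_ack=100
After event 1: A_seq=208 A_ack=7131 B_seq=7131 B_ack=208
After event 2: A_seq=279 A_ack=7131 B_seq=7131 B_ack=208
After event 3: A_seq=403 A_ack=7131 B_seq=7131 B_ack=208
After event 4: A_seq=403 A_ack=7131 B_seq=7131 B_ack=403
After event 5: A_seq=488 A_ack=7131 B_seq=7131 B_ack=488
After event 6: A_seq=488 A_ack=7131 B_seq=7131 B_ack=488

Answer: 488 7131 7131 488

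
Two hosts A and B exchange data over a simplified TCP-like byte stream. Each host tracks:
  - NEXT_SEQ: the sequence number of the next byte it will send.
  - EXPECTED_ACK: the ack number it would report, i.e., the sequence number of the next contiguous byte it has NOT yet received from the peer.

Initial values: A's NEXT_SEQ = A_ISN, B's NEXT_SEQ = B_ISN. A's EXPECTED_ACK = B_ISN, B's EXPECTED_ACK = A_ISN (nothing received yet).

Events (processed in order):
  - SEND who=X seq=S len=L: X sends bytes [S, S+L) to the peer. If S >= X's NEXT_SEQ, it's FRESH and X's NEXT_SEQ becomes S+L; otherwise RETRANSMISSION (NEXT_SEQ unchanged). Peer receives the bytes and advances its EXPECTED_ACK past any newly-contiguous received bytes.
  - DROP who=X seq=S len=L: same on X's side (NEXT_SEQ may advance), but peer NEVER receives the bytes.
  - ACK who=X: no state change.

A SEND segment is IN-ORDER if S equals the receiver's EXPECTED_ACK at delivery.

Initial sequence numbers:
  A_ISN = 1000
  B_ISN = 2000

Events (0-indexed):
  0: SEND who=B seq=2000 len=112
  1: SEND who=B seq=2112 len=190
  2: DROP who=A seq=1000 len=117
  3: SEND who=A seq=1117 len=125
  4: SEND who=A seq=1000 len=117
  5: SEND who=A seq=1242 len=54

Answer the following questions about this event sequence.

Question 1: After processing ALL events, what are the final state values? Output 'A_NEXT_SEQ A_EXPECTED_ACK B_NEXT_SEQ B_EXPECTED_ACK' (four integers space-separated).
After event 0: A_seq=1000 A_ack=2112 B_seq=2112 B_ack=1000
After event 1: A_seq=1000 A_ack=2302 B_seq=2302 B_ack=1000
After event 2: A_seq=1117 A_ack=2302 B_seq=2302 B_ack=1000
After event 3: A_seq=1242 A_ack=2302 B_seq=2302 B_ack=1000
After event 4: A_seq=1242 A_ack=2302 B_seq=2302 B_ack=1242
After event 5: A_seq=1296 A_ack=2302 B_seq=2302 B_ack=1296

Answer: 1296 2302 2302 1296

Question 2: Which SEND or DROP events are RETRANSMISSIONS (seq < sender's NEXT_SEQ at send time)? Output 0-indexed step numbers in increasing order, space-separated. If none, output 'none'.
Answer: 4

Derivation:
Step 0: SEND seq=2000 -> fresh
Step 1: SEND seq=2112 -> fresh
Step 2: DROP seq=1000 -> fresh
Step 3: SEND seq=1117 -> fresh
Step 4: SEND seq=1000 -> retransmit
Step 5: SEND seq=1242 -> fresh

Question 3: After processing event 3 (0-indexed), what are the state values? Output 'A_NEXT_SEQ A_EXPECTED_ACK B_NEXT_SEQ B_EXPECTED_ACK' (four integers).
After event 0: A_seq=1000 A_ack=2112 B_seq=2112 B_ack=1000
After event 1: A_seq=1000 A_ack=2302 B_seq=2302 B_ack=1000
After event 2: A_seq=1117 A_ack=2302 B_seq=2302 B_ack=1000
After event 3: A_seq=1242 A_ack=2302 B_seq=2302 B_ack=1000

1242 2302 2302 1000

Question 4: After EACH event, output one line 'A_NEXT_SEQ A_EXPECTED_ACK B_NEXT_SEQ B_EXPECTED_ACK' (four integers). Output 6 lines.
1000 2112 2112 1000
1000 2302 2302 1000
1117 2302 2302 1000
1242 2302 2302 1000
1242 2302 2302 1242
1296 2302 2302 1296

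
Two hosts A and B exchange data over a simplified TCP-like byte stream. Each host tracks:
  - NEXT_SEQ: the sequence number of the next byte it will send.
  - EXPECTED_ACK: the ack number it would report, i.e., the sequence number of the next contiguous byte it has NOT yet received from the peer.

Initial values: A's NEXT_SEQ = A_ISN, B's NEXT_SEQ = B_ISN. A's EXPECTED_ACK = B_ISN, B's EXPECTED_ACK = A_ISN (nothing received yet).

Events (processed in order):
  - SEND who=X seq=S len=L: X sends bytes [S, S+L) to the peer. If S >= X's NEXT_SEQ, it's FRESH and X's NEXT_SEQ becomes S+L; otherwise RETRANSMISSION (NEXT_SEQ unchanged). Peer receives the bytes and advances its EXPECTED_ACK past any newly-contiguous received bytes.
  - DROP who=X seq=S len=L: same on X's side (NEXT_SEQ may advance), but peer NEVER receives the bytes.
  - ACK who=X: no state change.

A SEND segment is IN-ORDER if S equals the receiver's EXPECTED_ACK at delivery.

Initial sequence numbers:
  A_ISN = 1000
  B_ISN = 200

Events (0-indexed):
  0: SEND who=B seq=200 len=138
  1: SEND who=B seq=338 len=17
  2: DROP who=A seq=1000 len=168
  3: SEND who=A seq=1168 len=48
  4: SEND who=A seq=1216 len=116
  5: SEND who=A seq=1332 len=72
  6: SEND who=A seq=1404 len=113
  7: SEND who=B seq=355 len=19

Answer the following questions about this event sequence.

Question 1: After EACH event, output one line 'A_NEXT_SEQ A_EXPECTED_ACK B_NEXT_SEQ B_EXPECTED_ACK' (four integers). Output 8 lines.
1000 338 338 1000
1000 355 355 1000
1168 355 355 1000
1216 355 355 1000
1332 355 355 1000
1404 355 355 1000
1517 355 355 1000
1517 374 374 1000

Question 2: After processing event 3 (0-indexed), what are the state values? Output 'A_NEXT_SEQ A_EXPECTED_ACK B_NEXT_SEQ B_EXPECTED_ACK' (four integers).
After event 0: A_seq=1000 A_ack=338 B_seq=338 B_ack=1000
After event 1: A_seq=1000 A_ack=355 B_seq=355 B_ack=1000
After event 2: A_seq=1168 A_ack=355 B_seq=355 B_ack=1000
After event 3: A_seq=1216 A_ack=355 B_seq=355 B_ack=1000

1216 355 355 1000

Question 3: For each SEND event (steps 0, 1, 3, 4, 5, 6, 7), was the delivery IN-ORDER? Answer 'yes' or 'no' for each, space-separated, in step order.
Step 0: SEND seq=200 -> in-order
Step 1: SEND seq=338 -> in-order
Step 3: SEND seq=1168 -> out-of-order
Step 4: SEND seq=1216 -> out-of-order
Step 5: SEND seq=1332 -> out-of-order
Step 6: SEND seq=1404 -> out-of-order
Step 7: SEND seq=355 -> in-order

Answer: yes yes no no no no yes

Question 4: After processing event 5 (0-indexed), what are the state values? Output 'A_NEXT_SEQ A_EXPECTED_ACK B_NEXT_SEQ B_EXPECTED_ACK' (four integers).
After event 0: A_seq=1000 A_ack=338 B_seq=338 B_ack=1000
After event 1: A_seq=1000 A_ack=355 B_seq=355 B_ack=1000
After event 2: A_seq=1168 A_ack=355 B_seq=355 B_ack=1000
After event 3: A_seq=1216 A_ack=355 B_seq=355 B_ack=1000
After event 4: A_seq=1332 A_ack=355 B_seq=355 B_ack=1000
After event 5: A_seq=1404 A_ack=355 B_seq=355 B_ack=1000

1404 355 355 1000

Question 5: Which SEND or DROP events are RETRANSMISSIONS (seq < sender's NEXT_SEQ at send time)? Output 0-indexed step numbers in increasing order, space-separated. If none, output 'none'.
Step 0: SEND seq=200 -> fresh
Step 1: SEND seq=338 -> fresh
Step 2: DROP seq=1000 -> fresh
Step 3: SEND seq=1168 -> fresh
Step 4: SEND seq=1216 -> fresh
Step 5: SEND seq=1332 -> fresh
Step 6: SEND seq=1404 -> fresh
Step 7: SEND seq=355 -> fresh

Answer: none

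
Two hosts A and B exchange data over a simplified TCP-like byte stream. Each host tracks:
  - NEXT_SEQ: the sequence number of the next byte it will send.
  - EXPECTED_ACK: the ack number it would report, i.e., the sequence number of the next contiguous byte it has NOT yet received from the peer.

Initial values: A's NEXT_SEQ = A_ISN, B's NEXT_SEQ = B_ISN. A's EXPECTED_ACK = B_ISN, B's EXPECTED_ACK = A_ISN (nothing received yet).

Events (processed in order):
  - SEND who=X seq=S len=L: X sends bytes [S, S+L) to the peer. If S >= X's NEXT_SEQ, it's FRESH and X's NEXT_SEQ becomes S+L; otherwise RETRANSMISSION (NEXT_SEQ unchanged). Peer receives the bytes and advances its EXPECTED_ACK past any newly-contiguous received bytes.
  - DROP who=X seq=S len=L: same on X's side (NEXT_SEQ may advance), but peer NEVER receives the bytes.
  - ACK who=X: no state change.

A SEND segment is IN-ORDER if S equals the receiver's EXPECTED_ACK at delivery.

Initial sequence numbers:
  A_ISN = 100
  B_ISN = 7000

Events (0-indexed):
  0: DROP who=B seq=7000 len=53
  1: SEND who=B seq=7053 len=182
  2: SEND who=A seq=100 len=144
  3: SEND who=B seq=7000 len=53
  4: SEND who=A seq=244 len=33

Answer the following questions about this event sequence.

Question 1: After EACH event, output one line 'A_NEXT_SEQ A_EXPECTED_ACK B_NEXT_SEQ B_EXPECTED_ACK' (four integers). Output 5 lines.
100 7000 7053 100
100 7000 7235 100
244 7000 7235 244
244 7235 7235 244
277 7235 7235 277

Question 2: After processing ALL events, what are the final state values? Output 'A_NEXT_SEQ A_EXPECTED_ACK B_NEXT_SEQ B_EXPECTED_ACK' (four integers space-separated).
Answer: 277 7235 7235 277

Derivation:
After event 0: A_seq=100 A_ack=7000 B_seq=7053 B_ack=100
After event 1: A_seq=100 A_ack=7000 B_seq=7235 B_ack=100
After event 2: A_seq=244 A_ack=7000 B_seq=7235 B_ack=244
After event 3: A_seq=244 A_ack=7235 B_seq=7235 B_ack=244
After event 4: A_seq=277 A_ack=7235 B_seq=7235 B_ack=277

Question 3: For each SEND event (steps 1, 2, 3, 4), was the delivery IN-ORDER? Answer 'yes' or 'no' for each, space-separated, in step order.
Step 1: SEND seq=7053 -> out-of-order
Step 2: SEND seq=100 -> in-order
Step 3: SEND seq=7000 -> in-order
Step 4: SEND seq=244 -> in-order

Answer: no yes yes yes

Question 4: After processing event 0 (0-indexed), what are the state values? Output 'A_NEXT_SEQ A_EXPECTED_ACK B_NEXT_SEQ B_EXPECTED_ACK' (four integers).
After event 0: A_seq=100 A_ack=7000 B_seq=7053 B_ack=100

100 7000 7053 100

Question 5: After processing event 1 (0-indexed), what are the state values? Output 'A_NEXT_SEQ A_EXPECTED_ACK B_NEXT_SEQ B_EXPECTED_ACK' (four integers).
After event 0: A_seq=100 A_ack=7000 B_seq=7053 B_ack=100
After event 1: A_seq=100 A_ack=7000 B_seq=7235 B_ack=100

100 7000 7235 100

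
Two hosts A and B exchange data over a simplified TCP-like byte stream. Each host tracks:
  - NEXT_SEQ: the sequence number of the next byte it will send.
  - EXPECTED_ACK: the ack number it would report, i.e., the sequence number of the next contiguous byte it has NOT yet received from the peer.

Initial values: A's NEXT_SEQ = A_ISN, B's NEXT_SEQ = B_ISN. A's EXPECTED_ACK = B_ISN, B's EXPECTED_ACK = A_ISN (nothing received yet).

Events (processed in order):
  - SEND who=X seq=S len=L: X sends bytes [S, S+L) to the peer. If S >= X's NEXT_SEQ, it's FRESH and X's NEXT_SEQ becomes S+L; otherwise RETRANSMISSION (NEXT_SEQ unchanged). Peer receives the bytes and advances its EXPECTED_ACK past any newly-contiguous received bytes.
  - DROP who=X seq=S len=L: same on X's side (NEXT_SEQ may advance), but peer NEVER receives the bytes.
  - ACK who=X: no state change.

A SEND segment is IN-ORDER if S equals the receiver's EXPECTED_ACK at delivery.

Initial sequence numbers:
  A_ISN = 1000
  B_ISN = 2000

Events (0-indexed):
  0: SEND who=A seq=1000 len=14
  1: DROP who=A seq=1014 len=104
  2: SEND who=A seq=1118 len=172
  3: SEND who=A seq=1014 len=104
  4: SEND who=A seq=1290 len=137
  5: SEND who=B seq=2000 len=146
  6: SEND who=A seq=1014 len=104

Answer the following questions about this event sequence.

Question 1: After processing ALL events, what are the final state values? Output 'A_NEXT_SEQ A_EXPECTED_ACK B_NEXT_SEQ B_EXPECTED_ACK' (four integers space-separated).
Answer: 1427 2146 2146 1427

Derivation:
After event 0: A_seq=1014 A_ack=2000 B_seq=2000 B_ack=1014
After event 1: A_seq=1118 A_ack=2000 B_seq=2000 B_ack=1014
After event 2: A_seq=1290 A_ack=2000 B_seq=2000 B_ack=1014
After event 3: A_seq=1290 A_ack=2000 B_seq=2000 B_ack=1290
After event 4: A_seq=1427 A_ack=2000 B_seq=2000 B_ack=1427
After event 5: A_seq=1427 A_ack=2146 B_seq=2146 B_ack=1427
After event 6: A_seq=1427 A_ack=2146 B_seq=2146 B_ack=1427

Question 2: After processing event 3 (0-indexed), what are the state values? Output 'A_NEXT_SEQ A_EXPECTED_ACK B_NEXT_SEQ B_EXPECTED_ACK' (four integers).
After event 0: A_seq=1014 A_ack=2000 B_seq=2000 B_ack=1014
After event 1: A_seq=1118 A_ack=2000 B_seq=2000 B_ack=1014
After event 2: A_seq=1290 A_ack=2000 B_seq=2000 B_ack=1014
After event 3: A_seq=1290 A_ack=2000 B_seq=2000 B_ack=1290

1290 2000 2000 1290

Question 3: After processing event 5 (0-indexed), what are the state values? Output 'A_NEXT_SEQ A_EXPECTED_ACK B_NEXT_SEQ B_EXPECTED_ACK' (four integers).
After event 0: A_seq=1014 A_ack=2000 B_seq=2000 B_ack=1014
After event 1: A_seq=1118 A_ack=2000 B_seq=2000 B_ack=1014
After event 2: A_seq=1290 A_ack=2000 B_seq=2000 B_ack=1014
After event 3: A_seq=1290 A_ack=2000 B_seq=2000 B_ack=1290
After event 4: A_seq=1427 A_ack=2000 B_seq=2000 B_ack=1427
After event 5: A_seq=1427 A_ack=2146 B_seq=2146 B_ack=1427

1427 2146 2146 1427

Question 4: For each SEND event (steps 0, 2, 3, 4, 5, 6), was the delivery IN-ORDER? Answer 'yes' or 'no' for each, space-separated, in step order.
Answer: yes no yes yes yes no

Derivation:
Step 0: SEND seq=1000 -> in-order
Step 2: SEND seq=1118 -> out-of-order
Step 3: SEND seq=1014 -> in-order
Step 4: SEND seq=1290 -> in-order
Step 5: SEND seq=2000 -> in-order
Step 6: SEND seq=1014 -> out-of-order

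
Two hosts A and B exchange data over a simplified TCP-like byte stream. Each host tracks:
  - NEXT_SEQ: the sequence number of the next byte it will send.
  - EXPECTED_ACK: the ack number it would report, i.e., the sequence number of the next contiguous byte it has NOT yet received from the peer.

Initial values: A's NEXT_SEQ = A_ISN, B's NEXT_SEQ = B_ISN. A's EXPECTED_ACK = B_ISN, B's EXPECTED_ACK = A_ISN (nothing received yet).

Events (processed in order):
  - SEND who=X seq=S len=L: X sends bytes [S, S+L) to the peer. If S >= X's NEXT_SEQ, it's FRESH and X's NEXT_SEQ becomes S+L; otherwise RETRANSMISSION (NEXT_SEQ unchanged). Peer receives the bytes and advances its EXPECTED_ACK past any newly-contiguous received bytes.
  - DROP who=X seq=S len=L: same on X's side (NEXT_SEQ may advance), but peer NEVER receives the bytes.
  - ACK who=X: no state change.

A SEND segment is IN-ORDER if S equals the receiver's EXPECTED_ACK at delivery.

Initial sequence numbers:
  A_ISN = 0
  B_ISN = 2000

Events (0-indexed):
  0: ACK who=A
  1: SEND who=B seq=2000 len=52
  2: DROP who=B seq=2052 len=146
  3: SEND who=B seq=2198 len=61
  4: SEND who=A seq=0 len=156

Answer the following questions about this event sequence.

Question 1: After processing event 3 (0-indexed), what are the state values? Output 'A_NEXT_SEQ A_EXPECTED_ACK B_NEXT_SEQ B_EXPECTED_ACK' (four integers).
After event 0: A_seq=0 A_ack=2000 B_seq=2000 B_ack=0
After event 1: A_seq=0 A_ack=2052 B_seq=2052 B_ack=0
After event 2: A_seq=0 A_ack=2052 B_seq=2198 B_ack=0
After event 3: A_seq=0 A_ack=2052 B_seq=2259 B_ack=0

0 2052 2259 0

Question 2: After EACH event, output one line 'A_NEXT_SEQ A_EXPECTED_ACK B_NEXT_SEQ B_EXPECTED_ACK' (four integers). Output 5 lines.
0 2000 2000 0
0 2052 2052 0
0 2052 2198 0
0 2052 2259 0
156 2052 2259 156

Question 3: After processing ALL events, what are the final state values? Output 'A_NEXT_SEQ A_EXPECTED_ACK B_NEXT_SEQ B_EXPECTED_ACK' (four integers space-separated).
Answer: 156 2052 2259 156

Derivation:
After event 0: A_seq=0 A_ack=2000 B_seq=2000 B_ack=0
After event 1: A_seq=0 A_ack=2052 B_seq=2052 B_ack=0
After event 2: A_seq=0 A_ack=2052 B_seq=2198 B_ack=0
After event 3: A_seq=0 A_ack=2052 B_seq=2259 B_ack=0
After event 4: A_seq=156 A_ack=2052 B_seq=2259 B_ack=156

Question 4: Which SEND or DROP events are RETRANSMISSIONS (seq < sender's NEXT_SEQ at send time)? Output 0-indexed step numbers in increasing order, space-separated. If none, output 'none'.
Step 1: SEND seq=2000 -> fresh
Step 2: DROP seq=2052 -> fresh
Step 3: SEND seq=2198 -> fresh
Step 4: SEND seq=0 -> fresh

Answer: none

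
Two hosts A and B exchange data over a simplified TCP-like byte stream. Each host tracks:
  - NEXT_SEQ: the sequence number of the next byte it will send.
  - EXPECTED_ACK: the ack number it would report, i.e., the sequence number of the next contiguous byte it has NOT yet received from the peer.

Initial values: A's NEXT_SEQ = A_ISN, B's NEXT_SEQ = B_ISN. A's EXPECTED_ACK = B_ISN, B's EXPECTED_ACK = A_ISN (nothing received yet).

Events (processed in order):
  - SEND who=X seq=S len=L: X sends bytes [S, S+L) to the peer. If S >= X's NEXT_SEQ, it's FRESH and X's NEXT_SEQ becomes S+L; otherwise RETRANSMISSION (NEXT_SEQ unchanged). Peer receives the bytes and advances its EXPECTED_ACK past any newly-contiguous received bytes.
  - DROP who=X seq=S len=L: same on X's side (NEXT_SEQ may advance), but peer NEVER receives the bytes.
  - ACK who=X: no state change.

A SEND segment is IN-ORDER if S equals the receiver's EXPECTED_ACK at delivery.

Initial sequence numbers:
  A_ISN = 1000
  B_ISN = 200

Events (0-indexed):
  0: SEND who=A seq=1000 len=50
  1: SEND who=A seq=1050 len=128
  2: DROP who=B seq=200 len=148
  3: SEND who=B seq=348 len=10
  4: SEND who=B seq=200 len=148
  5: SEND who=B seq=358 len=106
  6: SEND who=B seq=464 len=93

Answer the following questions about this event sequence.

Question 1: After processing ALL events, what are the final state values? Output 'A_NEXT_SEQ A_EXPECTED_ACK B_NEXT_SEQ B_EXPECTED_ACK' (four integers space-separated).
Answer: 1178 557 557 1178

Derivation:
After event 0: A_seq=1050 A_ack=200 B_seq=200 B_ack=1050
After event 1: A_seq=1178 A_ack=200 B_seq=200 B_ack=1178
After event 2: A_seq=1178 A_ack=200 B_seq=348 B_ack=1178
After event 3: A_seq=1178 A_ack=200 B_seq=358 B_ack=1178
After event 4: A_seq=1178 A_ack=358 B_seq=358 B_ack=1178
After event 5: A_seq=1178 A_ack=464 B_seq=464 B_ack=1178
After event 6: A_seq=1178 A_ack=557 B_seq=557 B_ack=1178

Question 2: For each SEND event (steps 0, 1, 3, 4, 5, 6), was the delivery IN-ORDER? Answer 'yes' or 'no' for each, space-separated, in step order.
Answer: yes yes no yes yes yes

Derivation:
Step 0: SEND seq=1000 -> in-order
Step 1: SEND seq=1050 -> in-order
Step 3: SEND seq=348 -> out-of-order
Step 4: SEND seq=200 -> in-order
Step 5: SEND seq=358 -> in-order
Step 6: SEND seq=464 -> in-order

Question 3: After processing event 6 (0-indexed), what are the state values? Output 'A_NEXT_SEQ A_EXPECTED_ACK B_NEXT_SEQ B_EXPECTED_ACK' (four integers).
After event 0: A_seq=1050 A_ack=200 B_seq=200 B_ack=1050
After event 1: A_seq=1178 A_ack=200 B_seq=200 B_ack=1178
After event 2: A_seq=1178 A_ack=200 B_seq=348 B_ack=1178
After event 3: A_seq=1178 A_ack=200 B_seq=358 B_ack=1178
After event 4: A_seq=1178 A_ack=358 B_seq=358 B_ack=1178
After event 5: A_seq=1178 A_ack=464 B_seq=464 B_ack=1178
After event 6: A_seq=1178 A_ack=557 B_seq=557 B_ack=1178

1178 557 557 1178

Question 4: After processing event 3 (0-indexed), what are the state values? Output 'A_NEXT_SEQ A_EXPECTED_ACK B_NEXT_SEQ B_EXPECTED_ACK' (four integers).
After event 0: A_seq=1050 A_ack=200 B_seq=200 B_ack=1050
After event 1: A_seq=1178 A_ack=200 B_seq=200 B_ack=1178
After event 2: A_seq=1178 A_ack=200 B_seq=348 B_ack=1178
After event 3: A_seq=1178 A_ack=200 B_seq=358 B_ack=1178

1178 200 358 1178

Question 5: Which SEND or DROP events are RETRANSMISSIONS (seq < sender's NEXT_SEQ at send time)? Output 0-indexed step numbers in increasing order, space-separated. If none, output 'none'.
Answer: 4

Derivation:
Step 0: SEND seq=1000 -> fresh
Step 1: SEND seq=1050 -> fresh
Step 2: DROP seq=200 -> fresh
Step 3: SEND seq=348 -> fresh
Step 4: SEND seq=200 -> retransmit
Step 5: SEND seq=358 -> fresh
Step 6: SEND seq=464 -> fresh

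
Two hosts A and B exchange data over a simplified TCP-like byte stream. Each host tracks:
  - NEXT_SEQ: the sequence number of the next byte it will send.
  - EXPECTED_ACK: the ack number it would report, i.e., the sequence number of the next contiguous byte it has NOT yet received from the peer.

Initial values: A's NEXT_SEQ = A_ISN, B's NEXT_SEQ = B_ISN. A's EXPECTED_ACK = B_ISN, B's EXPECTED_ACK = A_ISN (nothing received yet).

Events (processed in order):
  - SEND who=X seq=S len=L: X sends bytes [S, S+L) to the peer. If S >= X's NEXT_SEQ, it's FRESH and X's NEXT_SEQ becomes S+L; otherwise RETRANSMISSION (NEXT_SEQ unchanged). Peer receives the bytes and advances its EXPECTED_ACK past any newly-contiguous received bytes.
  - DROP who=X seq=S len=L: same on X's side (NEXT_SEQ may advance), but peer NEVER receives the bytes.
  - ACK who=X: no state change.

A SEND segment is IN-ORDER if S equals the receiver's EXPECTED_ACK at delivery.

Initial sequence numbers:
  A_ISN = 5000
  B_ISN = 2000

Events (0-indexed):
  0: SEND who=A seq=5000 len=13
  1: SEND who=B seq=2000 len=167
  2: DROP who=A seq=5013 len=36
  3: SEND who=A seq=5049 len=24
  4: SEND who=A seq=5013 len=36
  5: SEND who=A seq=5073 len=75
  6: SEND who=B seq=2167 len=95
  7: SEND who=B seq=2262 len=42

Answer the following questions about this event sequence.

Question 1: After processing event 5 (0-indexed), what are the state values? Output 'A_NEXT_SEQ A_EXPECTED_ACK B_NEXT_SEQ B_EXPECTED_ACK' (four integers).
After event 0: A_seq=5013 A_ack=2000 B_seq=2000 B_ack=5013
After event 1: A_seq=5013 A_ack=2167 B_seq=2167 B_ack=5013
After event 2: A_seq=5049 A_ack=2167 B_seq=2167 B_ack=5013
After event 3: A_seq=5073 A_ack=2167 B_seq=2167 B_ack=5013
After event 4: A_seq=5073 A_ack=2167 B_seq=2167 B_ack=5073
After event 5: A_seq=5148 A_ack=2167 B_seq=2167 B_ack=5148

5148 2167 2167 5148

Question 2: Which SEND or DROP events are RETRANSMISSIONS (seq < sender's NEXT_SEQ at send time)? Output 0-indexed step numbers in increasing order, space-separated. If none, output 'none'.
Answer: 4

Derivation:
Step 0: SEND seq=5000 -> fresh
Step 1: SEND seq=2000 -> fresh
Step 2: DROP seq=5013 -> fresh
Step 3: SEND seq=5049 -> fresh
Step 4: SEND seq=5013 -> retransmit
Step 5: SEND seq=5073 -> fresh
Step 6: SEND seq=2167 -> fresh
Step 7: SEND seq=2262 -> fresh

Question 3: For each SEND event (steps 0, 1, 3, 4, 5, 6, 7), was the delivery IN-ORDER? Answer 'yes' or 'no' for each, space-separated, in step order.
Step 0: SEND seq=5000 -> in-order
Step 1: SEND seq=2000 -> in-order
Step 3: SEND seq=5049 -> out-of-order
Step 4: SEND seq=5013 -> in-order
Step 5: SEND seq=5073 -> in-order
Step 6: SEND seq=2167 -> in-order
Step 7: SEND seq=2262 -> in-order

Answer: yes yes no yes yes yes yes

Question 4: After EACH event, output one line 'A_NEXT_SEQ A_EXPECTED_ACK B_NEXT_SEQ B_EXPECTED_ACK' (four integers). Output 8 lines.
5013 2000 2000 5013
5013 2167 2167 5013
5049 2167 2167 5013
5073 2167 2167 5013
5073 2167 2167 5073
5148 2167 2167 5148
5148 2262 2262 5148
5148 2304 2304 5148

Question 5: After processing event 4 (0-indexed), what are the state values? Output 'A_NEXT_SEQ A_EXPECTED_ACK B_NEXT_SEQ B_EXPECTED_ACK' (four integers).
After event 0: A_seq=5013 A_ack=2000 B_seq=2000 B_ack=5013
After event 1: A_seq=5013 A_ack=2167 B_seq=2167 B_ack=5013
After event 2: A_seq=5049 A_ack=2167 B_seq=2167 B_ack=5013
After event 3: A_seq=5073 A_ack=2167 B_seq=2167 B_ack=5013
After event 4: A_seq=5073 A_ack=2167 B_seq=2167 B_ack=5073

5073 2167 2167 5073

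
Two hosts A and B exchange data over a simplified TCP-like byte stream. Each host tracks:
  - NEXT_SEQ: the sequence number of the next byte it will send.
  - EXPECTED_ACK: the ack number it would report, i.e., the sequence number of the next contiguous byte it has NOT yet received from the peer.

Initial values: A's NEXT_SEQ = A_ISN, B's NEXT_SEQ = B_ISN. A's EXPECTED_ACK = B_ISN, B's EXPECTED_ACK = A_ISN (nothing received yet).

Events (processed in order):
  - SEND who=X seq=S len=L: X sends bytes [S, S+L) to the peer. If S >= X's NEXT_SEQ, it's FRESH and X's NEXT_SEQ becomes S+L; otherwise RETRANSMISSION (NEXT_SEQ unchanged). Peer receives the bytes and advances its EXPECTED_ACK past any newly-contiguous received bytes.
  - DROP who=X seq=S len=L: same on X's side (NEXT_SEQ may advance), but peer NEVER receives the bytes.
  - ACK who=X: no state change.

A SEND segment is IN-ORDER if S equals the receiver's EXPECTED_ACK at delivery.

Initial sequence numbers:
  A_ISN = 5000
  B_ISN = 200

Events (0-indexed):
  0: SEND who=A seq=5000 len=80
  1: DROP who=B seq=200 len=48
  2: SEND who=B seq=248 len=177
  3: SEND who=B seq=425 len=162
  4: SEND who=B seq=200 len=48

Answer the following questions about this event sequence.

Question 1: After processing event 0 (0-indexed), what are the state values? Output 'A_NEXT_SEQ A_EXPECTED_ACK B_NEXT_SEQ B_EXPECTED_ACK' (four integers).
After event 0: A_seq=5080 A_ack=200 B_seq=200 B_ack=5080

5080 200 200 5080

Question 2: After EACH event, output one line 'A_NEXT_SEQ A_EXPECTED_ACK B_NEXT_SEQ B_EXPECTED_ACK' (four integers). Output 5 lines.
5080 200 200 5080
5080 200 248 5080
5080 200 425 5080
5080 200 587 5080
5080 587 587 5080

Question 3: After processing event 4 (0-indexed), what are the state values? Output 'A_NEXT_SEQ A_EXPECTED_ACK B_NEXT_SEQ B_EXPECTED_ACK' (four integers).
After event 0: A_seq=5080 A_ack=200 B_seq=200 B_ack=5080
After event 1: A_seq=5080 A_ack=200 B_seq=248 B_ack=5080
After event 2: A_seq=5080 A_ack=200 B_seq=425 B_ack=5080
After event 3: A_seq=5080 A_ack=200 B_seq=587 B_ack=5080
After event 4: A_seq=5080 A_ack=587 B_seq=587 B_ack=5080

5080 587 587 5080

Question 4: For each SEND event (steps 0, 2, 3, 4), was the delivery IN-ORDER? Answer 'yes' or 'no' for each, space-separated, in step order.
Answer: yes no no yes

Derivation:
Step 0: SEND seq=5000 -> in-order
Step 2: SEND seq=248 -> out-of-order
Step 3: SEND seq=425 -> out-of-order
Step 4: SEND seq=200 -> in-order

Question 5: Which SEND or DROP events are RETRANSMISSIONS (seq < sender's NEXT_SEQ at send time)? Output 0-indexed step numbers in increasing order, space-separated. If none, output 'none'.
Step 0: SEND seq=5000 -> fresh
Step 1: DROP seq=200 -> fresh
Step 2: SEND seq=248 -> fresh
Step 3: SEND seq=425 -> fresh
Step 4: SEND seq=200 -> retransmit

Answer: 4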